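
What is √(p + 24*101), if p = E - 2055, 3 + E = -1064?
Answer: I*√698 ≈ 26.42*I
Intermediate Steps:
E = -1067 (E = -3 - 1064 = -1067)
p = -3122 (p = -1067 - 2055 = -3122)
√(p + 24*101) = √(-3122 + 24*101) = √(-3122 + 2424) = √(-698) = I*√698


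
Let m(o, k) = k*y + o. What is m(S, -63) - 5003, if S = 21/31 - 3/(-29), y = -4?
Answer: -4270447/899 ≈ -4750.2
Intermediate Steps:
S = 702/899 (S = 21*(1/31) - 3*(-1/29) = 21/31 + 3/29 = 702/899 ≈ 0.78087)
m(o, k) = o - 4*k (m(o, k) = k*(-4) + o = -4*k + o = o - 4*k)
m(S, -63) - 5003 = (702/899 - 4*(-63)) - 5003 = (702/899 + 252) - 5003 = 227250/899 - 5003 = -4270447/899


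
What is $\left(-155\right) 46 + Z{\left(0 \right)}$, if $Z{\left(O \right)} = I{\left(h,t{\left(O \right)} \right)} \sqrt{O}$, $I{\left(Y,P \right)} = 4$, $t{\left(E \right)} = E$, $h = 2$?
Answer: $-7130$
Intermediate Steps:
$Z{\left(O \right)} = 4 \sqrt{O}$
$\left(-155\right) 46 + Z{\left(0 \right)} = \left(-155\right) 46 + 4 \sqrt{0} = -7130 + 4 \cdot 0 = -7130 + 0 = -7130$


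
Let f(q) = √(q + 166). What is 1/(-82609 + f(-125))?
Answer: -82609/6824246840 - √41/6824246840 ≈ -1.2106e-5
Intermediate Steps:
f(q) = √(166 + q)
1/(-82609 + f(-125)) = 1/(-82609 + √(166 - 125)) = 1/(-82609 + √41)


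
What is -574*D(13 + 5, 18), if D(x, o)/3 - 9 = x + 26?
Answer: -91266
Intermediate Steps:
D(x, o) = 105 + 3*x (D(x, o) = 27 + 3*(x + 26) = 27 + 3*(26 + x) = 27 + (78 + 3*x) = 105 + 3*x)
-574*D(13 + 5, 18) = -574*(105 + 3*(13 + 5)) = -574*(105 + 3*18) = -574*(105 + 54) = -574*159 = -91266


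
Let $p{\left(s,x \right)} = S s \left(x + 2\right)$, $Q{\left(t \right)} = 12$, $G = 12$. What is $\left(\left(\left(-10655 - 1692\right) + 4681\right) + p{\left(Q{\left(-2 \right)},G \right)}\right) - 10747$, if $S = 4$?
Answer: $-17741$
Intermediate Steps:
$p{\left(s,x \right)} = 4 s \left(2 + x\right)$ ($p{\left(s,x \right)} = 4 s \left(x + 2\right) = 4 s \left(2 + x\right)$)
$\left(\left(\left(-10655 - 1692\right) + 4681\right) + p{\left(Q{\left(-2 \right)},G \right)}\right) - 10747 = \left(\left(\left(-10655 - 1692\right) + 4681\right) + 4 \cdot 12 \left(2 + 12\right)\right) - 10747 = \left(\left(-12347 + 4681\right) + 4 \cdot 12 \cdot 14\right) - 10747 = \left(-7666 + 672\right) - 10747 = -6994 - 10747 = -17741$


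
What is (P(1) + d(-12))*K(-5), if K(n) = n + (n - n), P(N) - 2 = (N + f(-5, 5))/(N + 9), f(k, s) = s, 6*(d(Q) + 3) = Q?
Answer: 12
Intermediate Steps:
d(Q) = -3 + Q/6
P(N) = 2 + (5 + N)/(9 + N) (P(N) = 2 + (N + 5)/(N + 9) = 2 + (5 + N)/(9 + N))
K(n) = n (K(n) = n + 0 = n)
(P(1) + d(-12))*K(-5) = ((23 + 3*1)/(9 + 1) + (-3 + (1/6)*(-12)))*(-5) = ((23 + 3)/10 + (-3 - 2))*(-5) = ((1/10)*26 - 5)*(-5) = (13/5 - 5)*(-5) = -12/5*(-5) = 12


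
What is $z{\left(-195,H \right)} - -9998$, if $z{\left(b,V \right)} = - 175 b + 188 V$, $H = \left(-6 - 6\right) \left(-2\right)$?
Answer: $48635$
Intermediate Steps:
$H = 24$ ($H = \left(-12\right) \left(-2\right) = 24$)
$z{\left(-195,H \right)} - -9998 = \left(\left(-175\right) \left(-195\right) + 188 \cdot 24\right) - -9998 = \left(34125 + 4512\right) + 9998 = 38637 + 9998 = 48635$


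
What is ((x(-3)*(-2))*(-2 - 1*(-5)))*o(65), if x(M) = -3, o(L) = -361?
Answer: -6498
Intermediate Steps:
((x(-3)*(-2))*(-2 - 1*(-5)))*o(65) = ((-3*(-2))*(-2 - 1*(-5)))*(-361) = (6*(-2 + 5))*(-361) = (6*3)*(-361) = 18*(-361) = -6498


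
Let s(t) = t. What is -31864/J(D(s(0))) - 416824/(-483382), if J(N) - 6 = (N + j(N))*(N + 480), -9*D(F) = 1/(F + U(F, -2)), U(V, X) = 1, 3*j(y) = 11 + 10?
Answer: -70986395897/8104624303 ≈ -8.7588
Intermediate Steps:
j(y) = 7 (j(y) = (11 + 10)/3 = (1/3)*21 = 7)
D(F) = -1/(9*(1 + F)) (D(F) = -1/(9*(F + 1)) = -1/(9*(1 + F)))
J(N) = 6 + (7 + N)*(480 + N) (J(N) = 6 + (N + 7)*(N + 480) = 6 + (7 + N)*(480 + N))
-31864/J(D(s(0))) - 416824/(-483382) = -31864/(3366 + (-1/(9 + 9*0))**2 + 487*(-1/(9 + 9*0))) - 416824/(-483382) = -31864/(3366 + (-1/(9 + 0))**2 + 487*(-1/(9 + 0))) - 416824*(-1/483382) = -31864/(3366 + (-1/9)**2 + 487*(-1/9)) + 208412/241691 = -31864/(3366 + 1/81 - 487/9) + 208412/241691 = -31864/268264/81 + 208412/241691 = -31864*81/268264 + 208412/241691 = -322623/33533 + 208412/241691 = -70986395897/8104624303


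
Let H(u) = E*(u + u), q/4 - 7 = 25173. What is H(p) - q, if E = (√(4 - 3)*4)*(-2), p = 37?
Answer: -101312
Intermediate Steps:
q = 100720 (q = 28 + 4*25173 = 28 + 100692 = 100720)
E = -8 (E = (√1*4)*(-2) = (1*4)*(-2) = 4*(-2) = -8)
H(u) = -16*u (H(u) = -8*(u + u) = -16*u)
H(p) - q = -16*37 - 1*100720 = -592 - 100720 = -101312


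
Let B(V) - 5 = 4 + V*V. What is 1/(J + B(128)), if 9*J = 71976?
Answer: 3/73171 ≈ 4.1000e-5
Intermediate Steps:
B(V) = 9 + V**2 (B(V) = 5 + (4 + V*V) = 5 + (4 + V**2) = 9 + V**2)
J = 23992/3 (J = (1/9)*71976 = 23992/3 ≈ 7997.3)
1/(J + B(128)) = 1/(23992/3 + (9 + 128**2)) = 1/(23992/3 + (9 + 16384)) = 1/(23992/3 + 16393) = 1/(73171/3) = 3/73171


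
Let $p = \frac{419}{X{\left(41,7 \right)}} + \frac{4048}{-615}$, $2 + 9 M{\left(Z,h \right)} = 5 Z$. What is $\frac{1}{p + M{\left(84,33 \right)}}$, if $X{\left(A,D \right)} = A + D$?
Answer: $\frac{29520}{1434421} \approx 0.02058$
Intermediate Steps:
$M{\left(Z,h \right)} = - \frac{2}{9} + \frac{5 Z}{9}$
$p = \frac{21127}{9840}$ ($p = \frac{419}{41 + 7} + \frac{4048}{-615} = \frac{419}{48} + 4048 \left(- \frac{1}{615}\right) = 419 \cdot \frac{1}{48} - \frac{4048}{615} = \frac{419}{48} - \frac{4048}{615} = \frac{21127}{9840} \approx 2.1471$)
$\frac{1}{p + M{\left(84,33 \right)}} = \frac{1}{\frac{21127}{9840} + \left(- \frac{2}{9} + \frac{5}{9} \cdot 84\right)} = \frac{1}{\frac{21127}{9840} + \left(- \frac{2}{9} + \frac{140}{3}\right)} = \frac{1}{\frac{21127}{9840} + \frac{418}{9}} = \frac{1}{\frac{1434421}{29520}} = \frac{29520}{1434421}$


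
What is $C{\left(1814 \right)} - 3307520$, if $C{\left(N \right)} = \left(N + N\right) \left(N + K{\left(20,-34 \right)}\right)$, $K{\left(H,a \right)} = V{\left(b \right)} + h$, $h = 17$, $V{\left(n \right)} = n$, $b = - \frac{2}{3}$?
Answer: $\frac{9998788}{3} \approx 3.3329 \cdot 10^{6}$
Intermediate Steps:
$b = - \frac{2}{3}$ ($b = \left(-2\right) \frac{1}{3} = - \frac{2}{3} \approx -0.66667$)
$K{\left(H,a \right)} = \frac{49}{3}$ ($K{\left(H,a \right)} = - \frac{2}{3} + 17 = \frac{49}{3}$)
$C{\left(N \right)} = 2 N \left(\frac{49}{3} + N\right)$ ($C{\left(N \right)} = \left(N + N\right) \left(N + \frac{49}{3}\right) = 2 N \left(\frac{49}{3} + N\right)$)
$C{\left(1814 \right)} - 3307520 = \frac{2}{3} \cdot 1814 \left(49 + 3 \cdot 1814\right) - 3307520 = \frac{2}{3} \cdot 1814 \left(49 + 5442\right) - 3307520 = \frac{2}{3} \cdot 1814 \cdot 5491 - 3307520 = \frac{19921348}{3} - 3307520 = \frac{9998788}{3}$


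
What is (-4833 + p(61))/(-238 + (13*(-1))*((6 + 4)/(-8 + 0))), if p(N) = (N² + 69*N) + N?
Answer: -12632/887 ≈ -14.241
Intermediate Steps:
p(N) = N² + 70*N
(-4833 + p(61))/(-238 + (13*(-1))*((6 + 4)/(-8 + 0))) = (-4833 + 61*(70 + 61))/(-238 + (13*(-1))*((6 + 4)/(-8 + 0))) = (-4833 + 61*131)/(-238 - 130/(-8)) = (-4833 + 7991)/(-238 - 130*(-1)/8) = 3158/(-238 - 13*(-5/4)) = 3158/(-238 + 65/4) = 3158/(-887/4) = 3158*(-4/887) = -12632/887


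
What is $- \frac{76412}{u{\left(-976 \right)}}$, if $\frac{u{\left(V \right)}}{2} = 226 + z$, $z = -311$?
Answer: $\frac{38206}{85} \approx 449.48$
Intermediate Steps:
$u{\left(V \right)} = -170$ ($u{\left(V \right)} = 2 \left(226 - 311\right) = 2 \left(-85\right) = -170$)
$- \frac{76412}{u{\left(-976 \right)}} = - \frac{76412}{-170} = \left(-76412\right) \left(- \frac{1}{170}\right) = \frac{38206}{85}$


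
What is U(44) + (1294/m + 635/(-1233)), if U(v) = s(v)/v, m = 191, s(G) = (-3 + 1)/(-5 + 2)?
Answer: 32511275/5181066 ≈ 6.2750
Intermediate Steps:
s(G) = ⅔ (s(G) = -2/(-3) = -2*(-⅓) = ⅔)
U(v) = 2/(3*v)
U(44) + (1294/m + 635/(-1233)) = (⅔)/44 + (1294/191 + 635/(-1233)) = (⅔)*(1/44) + (1294*(1/191) + 635*(-1/1233)) = 1/66 + (1294/191 - 635/1233) = 1/66 + 1474217/235503 = 32511275/5181066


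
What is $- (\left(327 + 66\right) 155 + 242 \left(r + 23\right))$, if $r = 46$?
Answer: $-77613$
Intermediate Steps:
$- (\left(327 + 66\right) 155 + 242 \left(r + 23\right)) = - (\left(327 + 66\right) 155 + 242 \left(46 + 23\right)) = - (393 \cdot 155 + 242 \cdot 69) = - (60915 + 16698) = \left(-1\right) 77613 = -77613$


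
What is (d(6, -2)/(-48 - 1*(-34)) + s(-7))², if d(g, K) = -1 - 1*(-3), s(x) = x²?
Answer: 116964/49 ≈ 2387.0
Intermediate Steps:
d(g, K) = 2 (d(g, K) = -1 + 3 = 2)
(d(6, -2)/(-48 - 1*(-34)) + s(-7))² = (2/(-48 - 1*(-34)) + (-7)²)² = (2/(-48 + 34) + 49)² = (2/(-14) + 49)² = (2*(-1/14) + 49)² = (-⅐ + 49)² = (342/7)² = 116964/49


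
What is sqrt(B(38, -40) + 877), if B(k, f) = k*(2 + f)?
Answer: 9*I*sqrt(7) ≈ 23.812*I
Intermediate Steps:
sqrt(B(38, -40) + 877) = sqrt(38*(2 - 40) + 877) = sqrt(38*(-38) + 877) = sqrt(-1444 + 877) = sqrt(-567) = 9*I*sqrt(7)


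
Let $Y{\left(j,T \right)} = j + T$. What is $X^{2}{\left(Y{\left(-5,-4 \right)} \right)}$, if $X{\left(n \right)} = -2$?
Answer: $4$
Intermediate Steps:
$Y{\left(j,T \right)} = T + j$
$X^{2}{\left(Y{\left(-5,-4 \right)} \right)} = \left(-2\right)^{2} = 4$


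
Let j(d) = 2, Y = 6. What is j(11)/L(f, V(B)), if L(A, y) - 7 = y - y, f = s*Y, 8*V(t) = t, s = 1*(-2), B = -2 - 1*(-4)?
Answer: 2/7 ≈ 0.28571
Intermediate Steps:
B = 2 (B = -2 + 4 = 2)
s = -2
V(t) = t/8
f = -12 (f = -2*6 = -12)
L(A, y) = 7 (L(A, y) = 7 + (y - y) = 7 + 0 = 7)
j(11)/L(f, V(B)) = 2/7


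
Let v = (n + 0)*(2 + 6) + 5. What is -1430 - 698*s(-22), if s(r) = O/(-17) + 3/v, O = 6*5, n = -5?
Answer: -82352/595 ≈ -138.41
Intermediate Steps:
O = 30
v = -35 (v = (-5 + 0)*(2 + 6) + 5 = -5*8 + 5 = -40 + 5 = -35)
s(r) = -1101/595 (s(r) = 30/(-17) + 3/(-35) = 30*(-1/17) + 3*(-1/35) = -30/17 - 3/35 = -1101/595)
-1430 - 698*s(-22) = -1430 - 698*(-1101/595) = -1430 + 768498/595 = -82352/595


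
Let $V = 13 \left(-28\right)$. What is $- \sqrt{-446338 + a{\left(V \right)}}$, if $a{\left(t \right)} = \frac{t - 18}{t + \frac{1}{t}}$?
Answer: $- \frac{i \sqrt{7835648254364186}}{132497} \approx - 668.08 i$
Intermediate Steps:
$V = -364$
$a{\left(t \right)} = \frac{-18 + t}{t + \frac{1}{t}}$
$- \sqrt{-446338 + a{\left(V \right)}} = - \sqrt{-446338 - \frac{364 \left(-18 - 364\right)}{1 + \left(-364\right)^{2}}} = - \sqrt{-446338 - 364 \frac{1}{1 + 132496} \left(-382\right)} = - \sqrt{-446338 - 364 \cdot \frac{1}{132497} \left(-382\right)} = - \sqrt{-446338 - \frac{364}{132497} \left(-382\right)} = - \sqrt{-446338 + \frac{139048}{132497}} = - \sqrt{- \frac{59138306938}{132497}} = - \frac{i \sqrt{7835648254364186}}{132497}$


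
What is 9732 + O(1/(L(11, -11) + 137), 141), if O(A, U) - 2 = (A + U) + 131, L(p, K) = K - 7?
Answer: 1190715/119 ≈ 10006.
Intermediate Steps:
L(p, K) = -7 + K
O(A, U) = 133 + A + U (O(A, U) = 2 + ((A + U) + 131) = 2 + (131 + A + U) = 133 + A + U)
9732 + O(1/(L(11, -11) + 137), 141) = 9732 + (133 + 1/((-7 - 11) + 137) + 141) = 9732 + (133 + 1/(-18 + 137) + 141) = 9732 + (133 + 1/119 + 141) = 9732 + 32607/119 = 1190715/119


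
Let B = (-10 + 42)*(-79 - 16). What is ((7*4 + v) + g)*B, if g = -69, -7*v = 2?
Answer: 878560/7 ≈ 1.2551e+5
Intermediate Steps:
v = -2/7 (v = -1/7*2 = -2/7 ≈ -0.28571)
B = -3040 (B = 32*(-95) = -3040)
((7*4 + v) + g)*B = ((7*4 - 2/7) - 69)*(-3040) = ((28 - 2/7) - 69)*(-3040) = (194/7 - 69)*(-3040) = -289/7*(-3040) = 878560/7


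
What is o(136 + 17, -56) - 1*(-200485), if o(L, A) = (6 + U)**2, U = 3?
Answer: 200566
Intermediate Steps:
o(L, A) = 81 (o(L, A) = (6 + 3)**2 = 9**2 = 81)
o(136 + 17, -56) - 1*(-200485) = 81 - 1*(-200485) = 81 + 200485 = 200566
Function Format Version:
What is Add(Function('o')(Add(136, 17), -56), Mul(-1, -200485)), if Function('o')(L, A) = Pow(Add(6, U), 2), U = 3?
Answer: 200566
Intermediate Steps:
Function('o')(L, A) = 81 (Function('o')(L, A) = Pow(Add(6, 3), 2) = Pow(9, 2) = 81)
Add(Function('o')(Add(136, 17), -56), Mul(-1, -200485)) = Add(81, Mul(-1, -200485)) = Add(81, 200485) = 200566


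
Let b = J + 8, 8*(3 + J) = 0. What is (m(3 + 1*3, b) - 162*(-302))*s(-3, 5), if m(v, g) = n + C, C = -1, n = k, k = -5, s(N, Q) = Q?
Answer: 244590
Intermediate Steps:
J = -3 (J = -3 + (1/8)*0 = -3 + 0 = -3)
b = 5 (b = -3 + 8 = 5)
n = -5
m(v, g) = -6 (m(v, g) = -5 - 1 = -6)
(m(3 + 1*3, b) - 162*(-302))*s(-3, 5) = (-6 - 162*(-302))*5 = (-6 + 48924)*5 = 48918*5 = 244590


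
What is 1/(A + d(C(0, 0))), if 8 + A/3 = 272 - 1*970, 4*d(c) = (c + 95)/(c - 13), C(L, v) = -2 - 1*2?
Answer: -68/144115 ≈ -0.00047185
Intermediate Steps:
C(L, v) = -4 (C(L, v) = -2 - 2 = -4)
d(c) = (95 + c)/(4*(-13 + c)) (d(c) = ((c + 95)/(c - 13))/4 = ((95 + c)/(-13 + c))/4 = (95 + c)/(4*(-13 + c)))
A = -2118 (A = -24 + 3*(272 - 1*970) = -24 + 3*(272 - 970) = -24 + 3*(-698) = -24 - 2094 = -2118)
1/(A + d(C(0, 0))) = 1/(-2118 + (95 - 4)/(4*(-13 - 4))) = 1/(-2118 + (¼)*91/(-17)) = 1/(-2118 + (¼)*(-1/17)*91) = 1/(-2118 - 91/68) = 1/(-144115/68) = -68/144115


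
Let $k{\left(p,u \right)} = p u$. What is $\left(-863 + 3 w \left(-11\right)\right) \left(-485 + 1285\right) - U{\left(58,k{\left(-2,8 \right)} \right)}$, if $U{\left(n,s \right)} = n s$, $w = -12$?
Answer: $-372672$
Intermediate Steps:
$\left(-863 + 3 w \left(-11\right)\right) \left(-485 + 1285\right) - U{\left(58,k{\left(-2,8 \right)} \right)} = \left(-863 + 3 \left(-12\right) \left(-11\right)\right) \left(-485 + 1285\right) - 58 \left(\left(-2\right) 8\right) = \left(-863 - -396\right) 800 - 58 \left(-16\right) = \left(-863 + 396\right) 800 - -928 = \left(-467\right) 800 + 928 = -373600 + 928 = -372672$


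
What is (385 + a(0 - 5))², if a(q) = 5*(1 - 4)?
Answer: 136900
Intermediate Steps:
a(q) = -15 (a(q) = 5*(-3) = -15)
(385 + a(0 - 5))² = (385 - 15)² = 370² = 136900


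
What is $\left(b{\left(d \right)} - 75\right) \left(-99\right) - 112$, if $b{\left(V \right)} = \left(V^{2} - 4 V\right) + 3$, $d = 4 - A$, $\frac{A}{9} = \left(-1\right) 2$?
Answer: $-32188$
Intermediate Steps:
$A = -18$ ($A = 9 \left(\left(-1\right) 2\right) = 9 \left(-2\right) = -18$)
$d = 22$ ($d = 4 - -18 = 4 + 18 = 22$)
$b{\left(V \right)} = 3 + V^{2} - 4 V$
$\left(b{\left(d \right)} - 75\right) \left(-99\right) - 112 = \left(\left(3 + 22^{2} - 88\right) - 75\right) \left(-99\right) - 112 = \left(\left(3 + 484 - 88\right) - 75\right) \left(-99\right) - 112 = \left(399 - 75\right) \left(-99\right) - 112 = 324 \left(-99\right) - 112 = -32076 - 112 = -32188$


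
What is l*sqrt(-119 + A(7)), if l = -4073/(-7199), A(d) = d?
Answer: 16292*I*sqrt(7)/7199 ≈ 5.9876*I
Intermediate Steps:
l = 4073/7199 (l = -4073*(-1/7199) = 4073/7199 ≈ 0.56577)
l*sqrt(-119 + A(7)) = 4073*sqrt(-119 + 7)/7199 = 4073*sqrt(-112)/7199 = 4073*(4*I*sqrt(7))/7199 = 16292*I*sqrt(7)/7199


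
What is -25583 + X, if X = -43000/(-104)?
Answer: -327204/13 ≈ -25170.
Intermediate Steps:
X = 5375/13 (X = -43000*(-1)/104 = -125*(-43/13) = 5375/13 ≈ 413.46)
-25583 + X = -25583 + 5375/13 = -327204/13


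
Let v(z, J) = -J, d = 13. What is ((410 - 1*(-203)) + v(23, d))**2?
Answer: 360000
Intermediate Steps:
((410 - 1*(-203)) + v(23, d))**2 = ((410 - 1*(-203)) - 1*13)**2 = ((410 + 203) - 13)**2 = (613 - 13)**2 = 600**2 = 360000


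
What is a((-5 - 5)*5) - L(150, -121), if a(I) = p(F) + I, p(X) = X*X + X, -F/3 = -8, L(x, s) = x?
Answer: 400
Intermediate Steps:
F = 24 (F = -3*(-8) = 24)
p(X) = X + X**2 (p(X) = X**2 + X = X + X**2)
a(I) = 600 + I (a(I) = 24*(1 + 24) + I = 24*25 + I = 600 + I)
a((-5 - 5)*5) - L(150, -121) = (600 + (-5 - 5)*5) - 1*150 = (600 - 10*5) - 150 = (600 - 50) - 150 = 550 - 150 = 400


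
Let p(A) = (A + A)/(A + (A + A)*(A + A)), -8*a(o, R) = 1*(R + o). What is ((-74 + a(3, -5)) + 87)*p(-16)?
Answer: -53/126 ≈ -0.42063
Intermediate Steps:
a(o, R) = -R/8 - o/8 (a(o, R) = -(R + o)/8 = -R/8 - o/8)
p(A) = 2*A/(A + 4*A**2) (p(A) = (2*A)/(A + (2*A)*(2*A)) = (2*A)/(A + 4*A**2) = 2*A/(A + 4*A**2))
((-74 + a(3, -5)) + 87)*p(-16) = ((-74 + (-1/8*(-5) - 1/8*3)) + 87)*(2/(1 + 4*(-16))) = ((-74 + (5/8 - 3/8)) + 87)*(2/(1 - 64)) = ((-74 + 1/4) + 87)*(2/(-63)) = (-295/4 + 87)*(2*(-1/63)) = (53/4)*(-2/63) = -53/126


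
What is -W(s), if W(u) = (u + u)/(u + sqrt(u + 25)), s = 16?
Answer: -512/215 + 32*sqrt(41)/215 ≈ -1.4284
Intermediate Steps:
W(u) = 2*u/(u + sqrt(25 + u)) (W(u) = (2*u)/(u + sqrt(25 + u)) = 2*u/(u + sqrt(25 + u)))
-W(s) = -2*16/(16 + sqrt(25 + 16)) = -2*16/(16 + sqrt(41)) = -32/(16 + sqrt(41))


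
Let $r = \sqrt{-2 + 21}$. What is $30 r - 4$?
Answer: $-4 + 30 \sqrt{19} \approx 126.77$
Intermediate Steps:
$r = \sqrt{19} \approx 4.3589$
$30 r - 4 = 30 \sqrt{19} - 4 = -4 + 30 \sqrt{19}$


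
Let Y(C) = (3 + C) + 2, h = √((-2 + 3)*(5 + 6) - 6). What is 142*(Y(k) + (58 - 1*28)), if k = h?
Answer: 4970 + 142*√5 ≈ 5287.5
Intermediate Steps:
h = √5 (h = √(1*11 - 6) = √(11 - 6) = √5 ≈ 2.2361)
k = √5 ≈ 2.2361
Y(C) = 5 + C
142*(Y(k) + (58 - 1*28)) = 142*((5 + √5) + (58 - 1*28)) = 142*((5 + √5) + (58 - 28)) = 142*((5 + √5) + 30) = 142*(35 + √5) = 4970 + 142*√5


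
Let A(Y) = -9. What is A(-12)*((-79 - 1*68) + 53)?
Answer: 846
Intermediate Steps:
A(-12)*((-79 - 1*68) + 53) = -9*((-79 - 1*68) + 53) = -9*((-79 - 68) + 53) = -9*(-147 + 53) = -9*(-94) = 846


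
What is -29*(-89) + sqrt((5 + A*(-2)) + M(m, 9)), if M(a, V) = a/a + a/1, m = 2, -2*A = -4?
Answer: 2583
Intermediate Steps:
A = 2 (A = -1/2*(-4) = 2)
M(a, V) = 1 + a (M(a, V) = 1 + a*1 = 1 + a)
-29*(-89) + sqrt((5 + A*(-2)) + M(m, 9)) = -29*(-89) + sqrt((5 + 2*(-2)) + (1 + 2)) = 2581 + sqrt((5 - 4) + 3) = 2581 + sqrt(1 + 3) = 2581 + sqrt(4) = 2581 + 2 = 2583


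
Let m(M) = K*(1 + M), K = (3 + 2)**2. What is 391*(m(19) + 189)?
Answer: 269399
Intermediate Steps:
K = 25 (K = 5**2 = 25)
m(M) = 25 + 25*M (m(M) = 25*(1 + M) = 25 + 25*M)
391*(m(19) + 189) = 391*((25 + 25*19) + 189) = 391*((25 + 475) + 189) = 391*(500 + 189) = 391*689 = 269399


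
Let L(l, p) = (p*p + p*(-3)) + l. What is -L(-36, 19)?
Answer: -268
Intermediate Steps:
L(l, p) = l + p**2 - 3*p (L(l, p) = (p**2 - 3*p) + l = l + p**2 - 3*p)
-L(-36, 19) = -(-36 + 19**2 - 3*19) = -(-36 + 361 - 57) = -1*268 = -268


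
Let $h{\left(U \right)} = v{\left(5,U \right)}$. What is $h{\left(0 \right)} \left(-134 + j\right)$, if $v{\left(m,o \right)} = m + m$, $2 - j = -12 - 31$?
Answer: $-890$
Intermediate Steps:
$j = 45$ ($j = 2 - \left(-12 - 31\right) = 2 - -43 = 2 + 43 = 45$)
$v{\left(m,o \right)} = 2 m$
$h{\left(U \right)} = 10$ ($h{\left(U \right)} = 2 \cdot 5 = 10$)
$h{\left(0 \right)} \left(-134 + j\right) = 10 \left(-134 + 45\right) = 10 \left(-89\right) = -890$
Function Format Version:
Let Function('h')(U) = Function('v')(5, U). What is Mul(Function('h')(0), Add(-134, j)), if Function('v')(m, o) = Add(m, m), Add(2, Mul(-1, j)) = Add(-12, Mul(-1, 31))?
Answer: -890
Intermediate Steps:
j = 45 (j = Add(2, Mul(-1, Add(-12, Mul(-1, 31)))) = Add(2, Mul(-1, Add(-12, -31))) = Add(2, Mul(-1, -43)) = Add(2, 43) = 45)
Function('v')(m, o) = Mul(2, m)
Function('h')(U) = 10 (Function('h')(U) = Mul(2, 5) = 10)
Mul(Function('h')(0), Add(-134, j)) = Mul(10, Add(-134, 45)) = Mul(10, -89) = -890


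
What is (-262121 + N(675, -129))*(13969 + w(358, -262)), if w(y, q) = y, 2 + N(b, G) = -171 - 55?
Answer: -3758674123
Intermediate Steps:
N(b, G) = -228 (N(b, G) = -2 + (-171 - 55) = -2 - 226 = -228)
(-262121 + N(675, -129))*(13969 + w(358, -262)) = (-262121 - 228)*(13969 + 358) = -262349*14327 = -3758674123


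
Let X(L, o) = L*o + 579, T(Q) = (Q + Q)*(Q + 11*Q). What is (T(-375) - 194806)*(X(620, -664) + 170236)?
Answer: -765997427810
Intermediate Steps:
T(Q) = 24*Q² (T(Q) = (2*Q)*(12*Q) = 24*Q²)
X(L, o) = 579 + L*o
(T(-375) - 194806)*(X(620, -664) + 170236) = (24*(-375)² - 194806)*((579 + 620*(-664)) + 170236) = (24*140625 - 194806)*((579 - 411680) + 170236) = (3375000 - 194806)*(-411101 + 170236) = 3180194*(-240865) = -765997427810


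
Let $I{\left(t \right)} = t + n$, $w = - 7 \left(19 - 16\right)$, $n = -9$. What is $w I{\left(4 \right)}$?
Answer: $105$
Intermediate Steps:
$w = -21$ ($w = \left(-7\right) 3 = -21$)
$I{\left(t \right)} = -9 + t$ ($I{\left(t \right)} = t - 9 = -9 + t$)
$w I{\left(4 \right)} = - 21 \left(-9 + 4\right) = \left(-21\right) \left(-5\right) = 105$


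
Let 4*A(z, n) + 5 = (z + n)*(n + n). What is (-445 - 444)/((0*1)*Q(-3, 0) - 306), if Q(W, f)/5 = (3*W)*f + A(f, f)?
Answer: 889/306 ≈ 2.9052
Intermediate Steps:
A(z, n) = -5/4 + n*(n + z)/2 (A(z, n) = -5/4 + ((z + n)*(n + n))/4 = -5/4 + ((n + z)*(2*n))/4 = -5/4 + (2*n*(n + z))/4 = -5/4 + n*(n + z)/2)
Q(W, f) = -25/4 + 5*f**2 + 15*W*f (Q(W, f) = 5*((3*W)*f + (-5/4 + f**2/2 + f*f/2)) = 5*(3*W*f + (-5/4 + f**2/2 + f**2/2)) = 5*(3*W*f + (-5/4 + f**2)) = 5*(-5/4 + f**2 + 3*W*f) = -25/4 + 5*f**2 + 15*W*f)
(-445 - 444)/((0*1)*Q(-3, 0) - 306) = (-445 - 444)/((0*1)*(-25/4 + 5*0**2 + 15*(-3)*0) - 306) = -889/(0*(-25/4 + 5*0 + 0) - 306) = -889/(0*(-25/4 + 0 + 0) - 306) = -889/(0*(-25/4) - 306) = -889/(0 - 306) = -889/(-306) = -889*(-1/306) = 889/306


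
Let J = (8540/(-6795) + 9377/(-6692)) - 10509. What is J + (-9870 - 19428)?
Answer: -362046068675/9094428 ≈ -39810.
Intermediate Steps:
J = -95597517131/9094428 (J = (8540*(-1/6795) + 9377*(-1/6692)) - 10509 = (-1708/1359 - 9377/6692) - 10509 = -24173279/9094428 - 10509 = -95597517131/9094428 ≈ -10512.)
J + (-9870 - 19428) = -95597517131/9094428 + (-9870 - 19428) = -95597517131/9094428 - 29298 = -362046068675/9094428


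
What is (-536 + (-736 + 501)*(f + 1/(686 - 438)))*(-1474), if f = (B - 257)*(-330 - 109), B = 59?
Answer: 3733603177051/124 ≈ 3.0110e+10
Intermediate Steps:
f = 86922 (f = (59 - 257)*(-330 - 109) = -198*(-439) = 86922)
(-536 + (-736 + 501)*(f + 1/(686 - 438)))*(-1474) = (-536 + (-736 + 501)*(86922 + 1/(686 - 438)))*(-1474) = (-536 - 235*(86922 + 1/248))*(-1474) = (-536 - 235*21556657/248)*(-1474) = (-536 - 5065814395/248)*(-1474) = -5065947323/248*(-1474) = 3733603177051/124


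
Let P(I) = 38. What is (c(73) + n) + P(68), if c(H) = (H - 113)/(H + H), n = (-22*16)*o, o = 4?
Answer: -100030/73 ≈ -1370.3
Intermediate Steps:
n = -1408 (n = -22*16*4 = -352*4 = -1408)
c(H) = (-113 + H)/(2*H) (c(H) = (-113 + H)/((2*H)) = (-113 + H)*(1/(2*H)) = (-113 + H)/(2*H))
(c(73) + n) + P(68) = ((½)*(-113 + 73)/73 - 1408) + 38 = ((½)*(1/73)*(-40) - 1408) + 38 = (-20/73 - 1408) + 38 = -102804/73 + 38 = -100030/73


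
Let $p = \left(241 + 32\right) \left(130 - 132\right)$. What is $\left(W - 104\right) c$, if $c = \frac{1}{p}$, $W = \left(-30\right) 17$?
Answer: $\frac{307}{273} \approx 1.1245$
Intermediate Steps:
$W = -510$
$p = -546$ ($p = 273 \left(-2\right) = -546$)
$c = - \frac{1}{546}$ ($c = \frac{1}{-546} = - \frac{1}{546} \approx -0.0018315$)
$\left(W - 104\right) c = \left(-510 - 104\right) \left(- \frac{1}{546}\right) = \left(-614\right) \left(- \frac{1}{546}\right) = \frac{307}{273}$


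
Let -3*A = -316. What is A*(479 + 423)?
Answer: 285032/3 ≈ 95011.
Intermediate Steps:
A = 316/3 (A = -1/3*(-316) = 316/3 ≈ 105.33)
A*(479 + 423) = 316*(479 + 423)/3 = (316/3)*902 = 285032/3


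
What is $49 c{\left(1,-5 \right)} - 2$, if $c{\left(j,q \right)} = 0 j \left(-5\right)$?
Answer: $-2$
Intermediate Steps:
$c{\left(j,q \right)} = 0$ ($c{\left(j,q \right)} = 0 \left(-5\right) = 0$)
$49 c{\left(1,-5 \right)} - 2 = 49 \cdot 0 - 2 = 0 - 2 = -2$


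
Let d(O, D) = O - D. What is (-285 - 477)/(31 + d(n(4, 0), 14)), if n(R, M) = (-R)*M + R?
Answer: -254/7 ≈ -36.286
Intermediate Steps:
n(R, M) = R - M*R (n(R, M) = -M*R + R = R - M*R)
(-285 - 477)/(31 + d(n(4, 0), 14)) = (-285 - 477)/(31 + (4*(1 - 1*0) - 1*14)) = -762/(31 + (4*(1 + 0) - 14)) = -762/(31 + (4*1 - 14)) = -762/(31 + (4 - 14)) = -762/(31 - 10) = -762/21 = -762*1/21 = -254/7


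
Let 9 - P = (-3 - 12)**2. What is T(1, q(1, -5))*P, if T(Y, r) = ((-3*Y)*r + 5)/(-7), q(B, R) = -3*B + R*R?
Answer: -13176/7 ≈ -1882.3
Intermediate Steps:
q(B, R) = R**2 - 3*B (q(B, R) = -3*B + R**2 = R**2 - 3*B)
T(Y, r) = -5/7 + 3*Y*r/7 (T(Y, r) = (-3*Y*r + 5)*(-1/7) = (5 - 3*Y*r)*(-1/7) = -5/7 + 3*Y*r/7)
P = -216 (P = 9 - (-3 - 12)**2 = 9 - 1*(-15)**2 = 9 - 1*225 = 9 - 225 = -216)
T(1, q(1, -5))*P = (-5/7 + (3/7)*1*((-5)**2 - 3*1))*(-216) = (-5/7 + (3/7)*1*(25 - 3))*(-216) = (-5/7 + (3/7)*1*22)*(-216) = (-5/7 + 66/7)*(-216) = (61/7)*(-216) = -13176/7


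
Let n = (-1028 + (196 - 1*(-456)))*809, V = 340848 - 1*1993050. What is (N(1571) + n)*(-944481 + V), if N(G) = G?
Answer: 785790032679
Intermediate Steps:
V = -1652202 (V = 340848 - 1993050 = -1652202)
n = -304184 (n = (-1028 + (196 + 456))*809 = (-1028 + 652)*809 = -376*809 = -304184)
(N(1571) + n)*(-944481 + V) = (1571 - 304184)*(-944481 - 1652202) = -302613*(-2596683) = 785790032679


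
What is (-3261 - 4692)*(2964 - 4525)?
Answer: 12414633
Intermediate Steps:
(-3261 - 4692)*(2964 - 4525) = -7953*(-1561) = 12414633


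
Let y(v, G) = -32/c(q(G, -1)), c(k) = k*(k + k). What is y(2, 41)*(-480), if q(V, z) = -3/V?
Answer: 4303360/3 ≈ 1.4345e+6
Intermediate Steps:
c(k) = 2*k² (c(k) = k*(2*k) = 2*k²)
y(v, G) = -16*G²/9 (y(v, G) = -32*G²/18 = -16*G²/9)
y(2, 41)*(-480) = -16/9*41²*(-480) = -16/9*1681*(-480) = -26896/9*(-480) = 4303360/3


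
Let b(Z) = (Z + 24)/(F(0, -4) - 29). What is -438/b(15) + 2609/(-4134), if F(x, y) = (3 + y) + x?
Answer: 1390231/4134 ≈ 336.29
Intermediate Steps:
F(x, y) = 3 + x + y
b(Z) = -⅘ - Z/30 (b(Z) = (Z + 24)/((3 + 0 - 4) - 29) = (24 + Z)/(-1 - 29) = (24 + Z)/(-30) = (24 + Z)*(-1/30) = -⅘ - Z/30)
-438/b(15) + 2609/(-4134) = -438/(-⅘ - 1/30*15) + 2609/(-4134) = -438/(-⅘ - ½) + 2609*(-1/4134) = -438/(-13/10) - 2609/4134 = -438*(-10/13) - 2609/4134 = 4380/13 - 2609/4134 = 1390231/4134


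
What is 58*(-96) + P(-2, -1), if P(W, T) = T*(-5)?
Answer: -5563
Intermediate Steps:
P(W, T) = -5*T
58*(-96) + P(-2, -1) = 58*(-96) - 5*(-1) = -5568 + 5 = -5563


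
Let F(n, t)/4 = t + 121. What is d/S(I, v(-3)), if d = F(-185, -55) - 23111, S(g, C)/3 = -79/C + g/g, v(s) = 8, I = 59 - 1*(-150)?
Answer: 182776/213 ≈ 858.10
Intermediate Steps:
F(n, t) = 484 + 4*t (F(n, t) = 4*(t + 121) = 4*(121 + t) = 484 + 4*t)
I = 209 (I = 59 + 150 = 209)
S(g, C) = 3 - 237/C (S(g, C) = 3*(-79/C + g/g) = 3*(-79/C + 1) = 3*(1 - 79/C) = 3 - 237/C)
d = -22847 (d = (484 + 4*(-55)) - 23111 = (484 - 220) - 23111 = 264 - 23111 = -22847)
d/S(I, v(-3)) = -22847/(3 - 237/8) = -22847/(-213/8) = -22847*(-8/213) = 182776/213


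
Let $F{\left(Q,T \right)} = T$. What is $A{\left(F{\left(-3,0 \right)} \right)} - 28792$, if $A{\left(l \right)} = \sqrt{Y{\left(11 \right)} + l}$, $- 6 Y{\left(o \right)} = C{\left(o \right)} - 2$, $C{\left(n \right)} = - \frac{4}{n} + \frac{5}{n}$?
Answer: $-28792 + \frac{\sqrt{154}}{22} \approx -28791.0$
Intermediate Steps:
$C{\left(n \right)} = \frac{1}{n}$
$Y{\left(o \right)} = \frac{1}{3} - \frac{1}{6 o}$ ($Y{\left(o \right)} = - \frac{\frac{1}{o} - 2}{6} = - \frac{-2 + \frac{1}{o}}{6} = \frac{1}{3} - \frac{1}{6 o}$)
$A{\left(l \right)} = \sqrt{\frac{7}{22} + l}$ ($A{\left(l \right)} = \sqrt{\frac{-1 + 2 \cdot 11}{6 \cdot 11} + l} = \sqrt{\frac{1}{6} \cdot \frac{1}{11} \left(-1 + 22\right) + l} = \sqrt{\frac{1}{6} \cdot \frac{1}{11} \cdot 21 + l} = \sqrt{\frac{7}{22} + l}$)
$A{\left(F{\left(-3,0 \right)} \right)} - 28792 = \frac{\sqrt{154 + 484 \cdot 0}}{22} - 28792 = \frac{\sqrt{154 + 0}}{22} - 28792 = \frac{\sqrt{154}}{22} - 28792 = -28792 + \frac{\sqrt{154}}{22}$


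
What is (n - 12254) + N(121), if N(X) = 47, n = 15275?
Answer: 3068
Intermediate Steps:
(n - 12254) + N(121) = (15275 - 12254) + 47 = 3021 + 47 = 3068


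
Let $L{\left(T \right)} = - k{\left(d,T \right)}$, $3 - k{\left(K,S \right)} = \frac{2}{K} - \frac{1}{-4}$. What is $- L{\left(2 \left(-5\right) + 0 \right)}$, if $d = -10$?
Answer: $\frac{59}{20} \approx 2.95$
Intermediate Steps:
$k{\left(K,S \right)} = \frac{11}{4} - \frac{2}{K}$ ($k{\left(K,S \right)} = 3 - \left(\frac{2}{K} - \frac{1}{-4}\right) = 3 - \left(\frac{2}{K} - - \frac{1}{4}\right) = 3 - \left(\frac{2}{K} + \frac{1}{4}\right) = 3 - \left(\frac{1}{4} + \frac{2}{K}\right) = \frac{11}{4} - \frac{2}{K}$)
$L{\left(T \right)} = - \frac{59}{20}$ ($L{\left(T \right)} = - (\frac{11}{4} - \frac{2}{-10}) = - (\frac{11}{4} - - \frac{1}{5}) = - (\frac{11}{4} + \frac{1}{5}) = \left(-1\right) \frac{59}{20} = - \frac{59}{20}$)
$- L{\left(2 \left(-5\right) + 0 \right)} = \left(-1\right) \left(- \frac{59}{20}\right) = \frac{59}{20}$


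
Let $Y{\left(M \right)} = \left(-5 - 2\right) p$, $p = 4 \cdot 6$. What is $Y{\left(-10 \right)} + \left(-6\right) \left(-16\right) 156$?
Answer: $14808$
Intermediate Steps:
$p = 24$
$Y{\left(M \right)} = -168$ ($Y{\left(M \right)} = \left(-5 - 2\right) 24 = \left(-7\right) 24 = -168$)
$Y{\left(-10 \right)} + \left(-6\right) \left(-16\right) 156 = -168 + \left(-6\right) \left(-16\right) 156 = -168 + 96 \cdot 156 = -168 + 14976 = 14808$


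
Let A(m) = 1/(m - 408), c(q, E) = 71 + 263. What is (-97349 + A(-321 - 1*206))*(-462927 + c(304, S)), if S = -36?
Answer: 42105823632388/935 ≈ 4.5033e+10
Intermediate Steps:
c(q, E) = 334
A(m) = 1/(-408 + m)
(-97349 + A(-321 - 1*206))*(-462927 + c(304, S)) = (-97349 + 1/(-408 + (-321 - 1*206)))*(-462927 + 334) = (-97349 + 1/(-408 + (-321 - 206)))*(-462593) = (-97349 + 1/(-408 - 527))*(-462593) = (-97349 + 1/(-935))*(-462593) = (-97349 - 1/935)*(-462593) = -91021316/935*(-462593) = 42105823632388/935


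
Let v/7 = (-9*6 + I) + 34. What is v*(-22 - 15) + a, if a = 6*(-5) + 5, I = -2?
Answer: 5673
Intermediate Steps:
v = -154 (v = 7*((-9*6 - 2) + 34) = 7*((-54 - 2) + 34) = 7*(-56 + 34) = 7*(-22) = -154)
a = -25 (a = -30 + 5 = -25)
v*(-22 - 15) + a = -154*(-22 - 15) - 25 = -154*(-37) - 25 = 5698 - 25 = 5673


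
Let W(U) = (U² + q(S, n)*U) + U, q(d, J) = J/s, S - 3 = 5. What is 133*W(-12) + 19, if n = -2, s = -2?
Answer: 15979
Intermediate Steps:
S = 8 (S = 3 + 5 = 8)
q(d, J) = -J/2 (q(d, J) = J/(-2) = J*(-½) = -J/2)
W(U) = U² + 2*U (W(U) = (U² + (-½*(-2))*U) + U = (U² + 1*U) + U = (U² + U) + U = (U + U²) + U = U² + 2*U)
133*W(-12) + 19 = 133*(-12*(2 - 12)) + 19 = 133*(-12*(-10)) + 19 = 133*120 + 19 = 15960 + 19 = 15979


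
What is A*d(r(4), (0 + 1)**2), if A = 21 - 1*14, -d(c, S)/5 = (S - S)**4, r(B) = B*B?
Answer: 0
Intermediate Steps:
r(B) = B**2
d(c, S) = 0 (d(c, S) = -5*(S - S)**4 = -5*0**4 = -5*0 = 0)
A = 7 (A = 21 - 14 = 7)
A*d(r(4), (0 + 1)**2) = 7*0 = 0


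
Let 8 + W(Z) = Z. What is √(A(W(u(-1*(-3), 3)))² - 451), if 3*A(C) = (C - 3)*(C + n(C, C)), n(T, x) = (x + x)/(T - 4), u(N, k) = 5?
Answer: I*√21199/7 ≈ 20.8*I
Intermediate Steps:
W(Z) = -8 + Z
n(T, x) = 2*x/(-4 + T) (n(T, x) = (2*x)/(-4 + T) = 2*x/(-4 + T))
A(C) = (-3 + C)*(C + 2*C/(-4 + C))/3 (A(C) = ((C - 3)*(C + 2*C/(-4 + C)))/3 = ((-3 + C)*(C + 2*C/(-4 + C)))/3 = (-3 + C)*(C + 2*C/(-4 + C))/3)
√(A(W(u(-1*(-3), 3)))² - 451) = √(((-8 + 5)*(6 + (-8 + 5)² - 5*(-8 + 5))/(3*(-4 + (-8 + 5))))² - 451) = √(((⅓)*(-3)*(6 + (-3)² - 5*(-3))/(-4 - 3))² - 451) = √(((⅓)*(-3)*(6 + 9 + 15)/(-7))² - 451) = √(((⅓)*(-3)*(-⅐)*30)² - 451) = √((30/7)² - 451) = √(900/49 - 451) = √(-21199/49) = I*√21199/7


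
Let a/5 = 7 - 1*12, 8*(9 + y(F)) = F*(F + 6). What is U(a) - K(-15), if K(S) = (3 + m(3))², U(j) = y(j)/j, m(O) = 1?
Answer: -3603/200 ≈ -18.015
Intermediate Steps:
y(F) = -9 + F*(6 + F)/8 (y(F) = -9 + (F*(F + 6))/8 = -9 + (F*(6 + F))/8 = -9 + F*(6 + F)/8)
a = -25 (a = 5*(7 - 1*12) = 5*(7 - 12) = 5*(-5) = -25)
U(j) = (-9 + j²/8 + 3*j/4)/j
K(S) = 16 (K(S) = (3 + 1)² = 4² = 16)
U(a) - K(-15) = (¾ - 9/(-25) + (⅛)*(-25)) - 1*16 = (¾ - 9*(-1/25) - 25/8) - 16 = (¾ + 9/25 - 25/8) - 16 = -403/200 - 16 = -3603/200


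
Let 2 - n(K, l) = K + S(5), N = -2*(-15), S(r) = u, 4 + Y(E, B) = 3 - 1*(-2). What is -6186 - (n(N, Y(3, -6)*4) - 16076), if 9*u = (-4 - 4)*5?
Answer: 89222/9 ≈ 9913.6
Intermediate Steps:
u = -40/9 (u = ((-4 - 4)*5)/9 = (-8*5)/9 = (⅑)*(-40) = -40/9 ≈ -4.4444)
Y(E, B) = 1 (Y(E, B) = -4 + (3 - 1*(-2)) = -4 + (3 + 2) = -4 + 5 = 1)
S(r) = -40/9
N = 30
n(K, l) = 58/9 - K (n(K, l) = 2 - (K - 40/9) = 2 - (-40/9 + K) = 2 + (40/9 - K) = 58/9 - K)
-6186 - (n(N, Y(3, -6)*4) - 16076) = -6186 - ((58/9 - 1*30) - 16076) = -6186 - ((58/9 - 30) - 16076) = -6186 - (-212/9 - 16076) = -6186 - 1*(-144896/9) = -6186 + 144896/9 = 89222/9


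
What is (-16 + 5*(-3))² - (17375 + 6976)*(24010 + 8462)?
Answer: -790724711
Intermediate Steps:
(-16 + 5*(-3))² - (17375 + 6976)*(24010 + 8462) = (-16 - 15)² - 24351*32472 = (-31)² - 1*790725672 = 961 - 790725672 = -790724711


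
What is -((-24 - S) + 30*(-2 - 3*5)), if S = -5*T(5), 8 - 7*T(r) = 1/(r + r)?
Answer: 7397/14 ≈ 528.36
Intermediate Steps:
T(r) = 8/7 - 1/(14*r) (T(r) = 8/7 - 1/(7*(r + r)) = 8/7 - 1/(2*r)/7 = 8/7 - 1/(14*r))
S = -79/14 (S = -5*(-1 + 16*5)/(14*5) = -5*(-1 + 80)/(14*5) = -5*79/(14*5) = -5*79/70 = -79/14 ≈ -5.6429)
-((-24 - S) + 30*(-2 - 3*5)) = -((-24 - 1*(-79/14)) + 30*(-2 - 3*5)) = -((-24 + 79/14) + 30*(-2 - 15)) = -(-257/14 + 30*(-17)) = -(-257/14 - 510) = -1*(-7397/14) = 7397/14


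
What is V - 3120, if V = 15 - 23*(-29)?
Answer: -2438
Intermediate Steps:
V = 682 (V = 15 + 667 = 682)
V - 3120 = 682 - 3120 = -2438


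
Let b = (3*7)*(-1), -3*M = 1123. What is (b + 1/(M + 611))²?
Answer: 222218649/504100 ≈ 440.82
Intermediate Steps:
M = -1123/3 (M = -⅓*1123 = -1123/3 ≈ -374.33)
b = -21 (b = 21*(-1) = -21)
(b + 1/(M + 611))² = (-21 + 1/(-1123/3 + 611))² = (-21 + 1/(710/3))² = (-21 + 3/710)² = (-14907/710)² = 222218649/504100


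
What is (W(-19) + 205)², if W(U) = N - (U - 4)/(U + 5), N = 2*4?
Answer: 8755681/196 ≈ 44672.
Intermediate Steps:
N = 8
W(U) = 8 - (-4 + U)/(5 + U) (W(U) = 8 - (U - 4)/(U + 5) = 8 - (-4 + U)/(5 + U))
(W(-19) + 205)² = ((44 + 7*(-19))/(5 - 19) + 205)² = ((44 - 133)/(-14) + 205)² = (-1/14*(-89) + 205)² = (89/14 + 205)² = (2959/14)² = 8755681/196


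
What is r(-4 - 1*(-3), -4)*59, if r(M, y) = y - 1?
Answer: -295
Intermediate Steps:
r(M, y) = -1 + y
r(-4 - 1*(-3), -4)*59 = (-1 - 4)*59 = -5*59 = -295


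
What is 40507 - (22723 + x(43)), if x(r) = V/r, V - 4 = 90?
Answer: 764618/43 ≈ 17782.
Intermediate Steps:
V = 94 (V = 4 + 90 = 94)
x(r) = 94/r
40507 - (22723 + x(43)) = 40507 - (22723 + 94/43) = 40507 - 1*977183/43 = 40507 - 977183/43 = 764618/43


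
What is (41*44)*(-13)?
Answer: -23452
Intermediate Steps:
(41*44)*(-13) = 1804*(-13) = -23452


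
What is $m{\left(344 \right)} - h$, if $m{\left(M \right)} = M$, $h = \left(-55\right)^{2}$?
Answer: $-2681$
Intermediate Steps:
$h = 3025$
$m{\left(344 \right)} - h = 344 - 3025 = -2681$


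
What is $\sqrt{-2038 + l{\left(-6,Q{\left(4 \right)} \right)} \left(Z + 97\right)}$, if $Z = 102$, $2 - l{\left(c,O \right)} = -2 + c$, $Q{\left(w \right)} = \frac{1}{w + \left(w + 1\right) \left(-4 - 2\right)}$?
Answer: $4 i \sqrt{3} \approx 6.9282 i$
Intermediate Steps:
$Q{\left(w \right)} = \frac{1}{-6 - 5 w}$ ($Q{\left(w \right)} = \frac{1}{w + \left(1 + w\right) \left(-6\right)} = \frac{1}{w - \left(6 + 6 w\right)} = \frac{1}{-6 - 5 w}$)
$l{\left(c,O \right)} = 4 - c$ ($l{\left(c,O \right)} = 2 - \left(-2 + c\right) = 4 - c$)
$\sqrt{-2038 + l{\left(-6,Q{\left(4 \right)} \right)} \left(Z + 97\right)} = \sqrt{-2038 + \left(4 - -6\right) \left(102 + 97\right)} = \sqrt{-2038 + \left(4 + 6\right) 199} = \sqrt{-2038 + 10 \cdot 199} = \sqrt{-2038 + 1990} = \sqrt{-48} = 4 i \sqrt{3}$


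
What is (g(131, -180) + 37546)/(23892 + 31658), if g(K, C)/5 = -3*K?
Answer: 35581/55550 ≈ 0.64052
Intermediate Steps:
g(K, C) = -15*K (g(K, C) = 5*(-3*K) = -15*K)
(g(131, -180) + 37546)/(23892 + 31658) = (-15*131 + 37546)/(23892 + 31658) = (-1965 + 37546)/55550 = 35581*(1/55550) = 35581/55550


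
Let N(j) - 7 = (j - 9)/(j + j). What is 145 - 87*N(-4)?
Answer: -4843/8 ≈ -605.38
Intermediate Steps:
N(j) = 7 + (-9 + j)/(2*j) (N(j) = 7 + (j - 9)/(j + j) = 7 + (-9 + j)/((2*j)) = 7 + (-9 + j)*(1/(2*j)) = 7 + (-9 + j)/(2*j))
145 - 87*N(-4) = 145 - 261*(-3 + 5*(-4))/(2*(-4)) = 145 - 261*(-1)*(-3 - 20)/(2*4) = 145 - 261*(-1)*(-23)/(2*4) = 145 - 87*69/8 = 145 - 6003/8 = -4843/8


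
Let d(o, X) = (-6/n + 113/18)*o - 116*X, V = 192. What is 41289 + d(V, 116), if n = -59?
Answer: 5143241/177 ≈ 29058.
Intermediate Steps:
d(o, X) = -116*X + 6775*o/1062 (d(o, X) = (-6/(-59) + 113/18)*o - 116*X = (-6*(-1/59) + 113*(1/18))*o - 116*X = (6/59 + 113/18)*o - 116*X = 6775*o/1062 - 116*X = -116*X + 6775*o/1062)
41289 + d(V, 116) = 41289 + (-116*116 + (6775/1062)*192) = 41289 + (-13456 + 216800/177) = 41289 - 2164912/177 = 5143241/177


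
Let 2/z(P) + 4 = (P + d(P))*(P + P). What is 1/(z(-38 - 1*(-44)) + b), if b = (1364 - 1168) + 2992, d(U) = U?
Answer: 70/223161 ≈ 0.00031368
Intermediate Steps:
z(P) = 2/(-4 + 4*P²) (z(P) = 2/(-4 + (P + P)*(P + P)) = 2/(-4 + (2*P)*(2*P)) = 2/(-4 + 4*P²))
b = 3188 (b = 196 + 2992 = 3188)
1/(z(-38 - 1*(-44)) + b) = 1/(1/(2*(-1 + (-38 - 1*(-44))²)) + 3188) = 1/(1/(2*(-1 + (-38 + 44)²)) + 3188) = 1/(1/(2*(-1 + 6²)) + 3188) = 1/(1/(2*(-1 + 36)) + 3188) = 1/((½)/35 + 3188) = 1/((½)*(1/35) + 3188) = 1/(1/70 + 3188) = 1/(223161/70) = 70/223161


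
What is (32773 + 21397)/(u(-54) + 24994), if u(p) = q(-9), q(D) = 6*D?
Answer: 5417/2494 ≈ 2.1720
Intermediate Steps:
u(p) = -54 (u(p) = 6*(-9) = -54)
(32773 + 21397)/(u(-54) + 24994) = (32773 + 21397)/(-54 + 24994) = 54170/24940 = 54170*(1/24940) = 5417/2494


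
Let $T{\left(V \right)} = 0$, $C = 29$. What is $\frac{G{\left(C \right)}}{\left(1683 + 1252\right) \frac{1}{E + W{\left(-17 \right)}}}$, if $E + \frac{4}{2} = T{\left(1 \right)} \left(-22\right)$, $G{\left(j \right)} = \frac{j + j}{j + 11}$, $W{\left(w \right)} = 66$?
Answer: $\frac{464}{14675} \approx 0.031618$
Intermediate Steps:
$G{\left(j \right)} = \frac{2 j}{11 + j}$
$E = -2$ ($E = -2 + 0 \left(-22\right) = -2 + 0 = -2$)
$\frac{G{\left(C \right)}}{\left(1683 + 1252\right) \frac{1}{E + W{\left(-17 \right)}}} = \frac{2 \cdot 29 \frac{1}{11 + 29}}{\left(1683 + 1252\right) \frac{1}{-2 + 66}} = \frac{2 \cdot 29 \cdot \frac{1}{40}}{2935 \cdot \frac{1}{64}} = \frac{29}{20 \cdot \frac{2935}{64}} = \frac{29}{20} \cdot \frac{64}{2935} = \frac{464}{14675}$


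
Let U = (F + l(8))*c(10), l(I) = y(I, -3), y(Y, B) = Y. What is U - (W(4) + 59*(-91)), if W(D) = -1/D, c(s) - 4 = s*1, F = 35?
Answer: 23885/4 ≈ 5971.3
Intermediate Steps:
c(s) = 4 + s (c(s) = 4 + s*1 = 4 + s)
l(I) = I
U = 602 (U = (35 + 8)*(4 + 10) = 43*14 = 602)
U - (W(4) + 59*(-91)) = 602 - (-1/4 + 59*(-91)) = 602 - (-1*1/4 - 5369) = 602 - (-1/4 - 5369) = 602 - 1*(-21477/4) = 602 + 21477/4 = 23885/4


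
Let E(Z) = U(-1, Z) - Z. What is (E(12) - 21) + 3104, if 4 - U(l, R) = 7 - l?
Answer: 3067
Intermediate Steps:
U(l, R) = -3 + l (U(l, R) = 4 - (7 - l) = 4 + (-7 + l) = -3 + l)
E(Z) = -4 - Z (E(Z) = (-3 - 1) - Z = -4 - Z)
(E(12) - 21) + 3104 = ((-4 - 1*12) - 21) + 3104 = ((-4 - 12) - 21) + 3104 = (-16 - 21) + 3104 = -37 + 3104 = 3067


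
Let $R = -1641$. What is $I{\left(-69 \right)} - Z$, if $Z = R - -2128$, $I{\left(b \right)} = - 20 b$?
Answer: $893$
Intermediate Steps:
$Z = 487$ ($Z = -1641 - -2128 = -1641 + 2128 = 487$)
$I{\left(-69 \right)} - Z = \left(-20\right) \left(-69\right) - 487 = 1380 - 487 = 893$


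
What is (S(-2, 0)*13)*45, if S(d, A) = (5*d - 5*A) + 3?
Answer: -4095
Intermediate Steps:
S(d, A) = 3 - 5*A + 5*d (S(d, A) = (-5*A + 5*d) + 3 = 3 - 5*A + 5*d)
(S(-2, 0)*13)*45 = ((3 - 5*0 + 5*(-2))*13)*45 = ((3 + 0 - 10)*13)*45 = -7*13*45 = -91*45 = -4095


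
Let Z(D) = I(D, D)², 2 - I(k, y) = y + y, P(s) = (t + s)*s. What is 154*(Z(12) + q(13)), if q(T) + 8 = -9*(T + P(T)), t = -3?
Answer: -124894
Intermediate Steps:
P(s) = s*(-3 + s) (P(s) = (-3 + s)*s = s*(-3 + s))
I(k, y) = 2 - 2*y (I(k, y) = 2 - (y + y) = 2 - 2*y)
Z(D) = (2 - 2*D)²
q(T) = -8 - 9*T - 9*T*(-3 + T) (q(T) = -8 - 9*(T + T*(-3 + T)) = -8 + (-9*T - 9*T*(-3 + T)) = -8 - 9*T - 9*T*(-3 + T))
154*(Z(12) + q(13)) = 154*(4*(-1 + 12)² + (-8 - 9*13² + 18*13)) = 154*(4*11² + (-8 - 9*169 + 234)) = 154*(4*121 + (-8 - 1521 + 234)) = 154*(484 - 1295) = 154*(-811) = -124894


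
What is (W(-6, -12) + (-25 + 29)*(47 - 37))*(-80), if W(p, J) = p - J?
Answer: -3680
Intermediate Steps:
(W(-6, -12) + (-25 + 29)*(47 - 37))*(-80) = ((-6 - 1*(-12)) + (-25 + 29)*(47 - 37))*(-80) = ((-6 + 12) + 4*10)*(-80) = (6 + 40)*(-80) = 46*(-80) = -3680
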